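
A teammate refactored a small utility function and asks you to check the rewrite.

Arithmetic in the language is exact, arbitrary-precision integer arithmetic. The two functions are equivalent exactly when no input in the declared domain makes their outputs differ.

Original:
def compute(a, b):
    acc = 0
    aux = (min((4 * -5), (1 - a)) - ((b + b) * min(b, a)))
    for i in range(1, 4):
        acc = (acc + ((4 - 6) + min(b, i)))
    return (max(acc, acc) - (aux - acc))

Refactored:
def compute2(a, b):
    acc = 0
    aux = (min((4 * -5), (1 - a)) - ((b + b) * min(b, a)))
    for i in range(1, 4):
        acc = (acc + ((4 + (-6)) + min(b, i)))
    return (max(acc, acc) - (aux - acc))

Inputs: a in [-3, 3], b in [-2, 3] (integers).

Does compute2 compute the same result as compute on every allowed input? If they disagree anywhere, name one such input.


Equivalent — the differences include arithmetic usage differs, yet no declared input distinguishes the two.
One worked example (a=1, b=3) — compute: acc becomes 0; next aux becomes -26; next at i=1:; next acc becomes -1; next at i=2:; next acc becomes -1; next at i=3:; next acc becomes 0; next final value 26; compute2: acc becomes 0; next aux becomes -26; next at i=1:; next acc becomes -1; next at i=2:; next acc becomes -1; next at i=3:; next acc becomes 0; next final value 26; agreement on 26.
Sweeping the whole domain (42 inputs) finds no disagreement.
verdict: equivalent


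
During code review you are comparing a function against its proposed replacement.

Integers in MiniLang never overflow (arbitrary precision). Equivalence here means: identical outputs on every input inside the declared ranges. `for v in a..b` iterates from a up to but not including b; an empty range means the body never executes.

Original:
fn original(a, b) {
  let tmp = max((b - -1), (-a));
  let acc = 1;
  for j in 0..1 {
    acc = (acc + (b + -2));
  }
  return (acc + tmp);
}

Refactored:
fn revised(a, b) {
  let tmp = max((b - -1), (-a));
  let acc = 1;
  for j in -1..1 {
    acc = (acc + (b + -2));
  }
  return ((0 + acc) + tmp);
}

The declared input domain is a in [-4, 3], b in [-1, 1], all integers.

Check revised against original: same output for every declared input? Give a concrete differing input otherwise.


Try a=-4, b=-1.
original: tmp := 4 | acc := 1 | iter j=0: | acc := -2 | result 2
revised: tmp := 4 | acc := 1 | iter j=-1: | acc := -2 | iter j=0: | acc := -5 | result -1
2 != -1, so the rewrite changes behavior.
verdict: not equivalent; witness: a=-4, b=-1


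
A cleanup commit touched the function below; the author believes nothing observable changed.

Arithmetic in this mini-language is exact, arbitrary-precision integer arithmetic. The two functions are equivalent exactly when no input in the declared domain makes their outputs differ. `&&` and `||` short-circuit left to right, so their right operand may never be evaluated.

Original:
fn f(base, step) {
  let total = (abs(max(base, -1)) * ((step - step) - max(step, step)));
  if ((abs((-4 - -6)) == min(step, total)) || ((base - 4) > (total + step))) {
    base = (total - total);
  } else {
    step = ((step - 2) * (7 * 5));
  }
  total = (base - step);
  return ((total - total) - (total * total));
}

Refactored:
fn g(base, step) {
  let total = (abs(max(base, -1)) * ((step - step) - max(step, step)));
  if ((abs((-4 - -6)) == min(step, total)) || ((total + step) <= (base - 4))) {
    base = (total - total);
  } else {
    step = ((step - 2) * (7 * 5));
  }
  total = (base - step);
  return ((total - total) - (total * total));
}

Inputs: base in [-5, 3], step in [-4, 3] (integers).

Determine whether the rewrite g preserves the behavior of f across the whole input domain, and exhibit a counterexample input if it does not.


Evaluate both at base=0, step=-4.
f: total becomes 0; next ((abs((-4 - -6)) == min(step, total)) || ((base - 4) > (total + step))) evaluates to false; next step becomes -210; next total becomes 210; next final value -44100
g: total becomes 0; next ((abs((-4 - -6)) == min(step, total)) || ((total + step) <= (base - 4))) evaluates to true; next base becomes 0; next total becomes 4; next final value -16
-44100 against -16: the behavior changed.
verdict: not equivalent; witness: base=0, step=-4


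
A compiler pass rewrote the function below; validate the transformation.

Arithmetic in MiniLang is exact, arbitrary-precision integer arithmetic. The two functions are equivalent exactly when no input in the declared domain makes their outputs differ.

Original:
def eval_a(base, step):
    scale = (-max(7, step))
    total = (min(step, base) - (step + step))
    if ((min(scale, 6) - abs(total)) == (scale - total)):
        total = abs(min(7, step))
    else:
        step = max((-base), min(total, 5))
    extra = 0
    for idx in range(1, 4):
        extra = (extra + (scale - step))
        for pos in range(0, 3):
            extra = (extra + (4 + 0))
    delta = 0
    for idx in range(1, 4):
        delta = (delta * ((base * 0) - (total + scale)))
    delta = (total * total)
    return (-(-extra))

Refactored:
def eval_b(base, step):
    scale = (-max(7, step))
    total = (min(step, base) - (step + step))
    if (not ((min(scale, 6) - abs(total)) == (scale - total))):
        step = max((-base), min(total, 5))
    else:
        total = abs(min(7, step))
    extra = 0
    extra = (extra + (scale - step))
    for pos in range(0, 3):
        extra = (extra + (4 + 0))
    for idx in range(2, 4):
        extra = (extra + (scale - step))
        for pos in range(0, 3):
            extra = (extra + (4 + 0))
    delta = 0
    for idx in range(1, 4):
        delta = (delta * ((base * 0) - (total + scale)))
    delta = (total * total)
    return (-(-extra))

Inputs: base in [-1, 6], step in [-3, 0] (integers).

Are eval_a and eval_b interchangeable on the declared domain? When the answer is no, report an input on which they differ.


The two are interchangeable: arithmetic usage differs, and loop structure differs, and boolean connective usage differs, and statement counts differ, and constant usage differs, and every declared input agrees.
As a probe, take base=6, step=0: eval_a runs scale = -7; total = 0; ((min(scale, 6) - abs(total)) == (scale - total)) -> true; total = 0; extra = 0; [idx=1]; extra = -7; [pos=0]; extra = -3; [pos=1]; extra = 1; [pos=2]; extra = 5; [idx=2]; extra = -2; [pos=0]; extra = 2; [pos=1]; extra = 6; [pos=2]; extra = 10; [idx=3]; extra = 3; [pos=0]; extra = 7; [pos=1]; extra = 11; [pos=2]; extra = 15; delta = 0; [idx=1]; delta = 0; [idx=2]; delta = 0; [idx=3]; delta = 0; delta = 0; return 15; eval_b runs scale = -7; total = 0; (not ((min(scale, 6) - abs(total)) == (scale - total))) -> false; total = 0; extra = 0; extra = -7; [pos=0]; extra = -3; [pos=1]; extra = 1; [pos=2]; extra = 5; [idx=2]; extra = -2; [pos=0]; extra = 2; [pos=1]; extra = 6; [pos=2]; extra = 10; [idx=3]; extra = 3; [pos=0]; extra = 7; [pos=1]; extra = 11; [pos=2]; extra = 15; delta = 0; [idx=1]; delta = 0; [idx=2]; delta = 0; [idx=3]; delta = 0; delta = 0; return 15; both end at 15.
Across all 32 domain points the two functions coincide.
verdict: equivalent


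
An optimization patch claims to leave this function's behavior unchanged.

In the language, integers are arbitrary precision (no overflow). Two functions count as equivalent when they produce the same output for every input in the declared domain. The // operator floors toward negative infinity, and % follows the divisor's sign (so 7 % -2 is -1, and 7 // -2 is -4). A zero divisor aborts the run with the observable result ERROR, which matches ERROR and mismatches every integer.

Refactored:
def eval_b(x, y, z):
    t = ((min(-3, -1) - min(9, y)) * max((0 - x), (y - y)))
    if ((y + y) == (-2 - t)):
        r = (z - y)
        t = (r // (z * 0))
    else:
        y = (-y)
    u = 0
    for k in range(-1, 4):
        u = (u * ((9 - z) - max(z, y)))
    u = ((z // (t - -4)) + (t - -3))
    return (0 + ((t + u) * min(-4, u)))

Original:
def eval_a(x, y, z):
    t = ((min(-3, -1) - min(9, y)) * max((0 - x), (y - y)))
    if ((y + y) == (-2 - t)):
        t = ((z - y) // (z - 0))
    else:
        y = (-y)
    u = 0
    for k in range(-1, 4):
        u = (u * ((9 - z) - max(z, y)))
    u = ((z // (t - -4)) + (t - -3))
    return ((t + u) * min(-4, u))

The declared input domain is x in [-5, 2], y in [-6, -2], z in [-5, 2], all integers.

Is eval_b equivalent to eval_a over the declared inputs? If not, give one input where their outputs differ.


Consider the input x=-4, y=-5, z=-5.
eval_a: t := 8 | ((y + y) == (-2 - t)): true | t := 0 | u := 0 | iter k=-1: | u := 0 | iter k=0: | u := 0 | iter k=1: | u := 0 | iter k=2: | u := 0 | iter k=3: | u := 0 | u := 1 | result -4
eval_b: t := 8 | ((y + y) == (-2 - t)): true | r := 0 | divide-by-zero, output ERROR
-4 vs ERROR — the two versions disagree here.
verdict: not equivalent; witness: x=-4, y=-5, z=-5


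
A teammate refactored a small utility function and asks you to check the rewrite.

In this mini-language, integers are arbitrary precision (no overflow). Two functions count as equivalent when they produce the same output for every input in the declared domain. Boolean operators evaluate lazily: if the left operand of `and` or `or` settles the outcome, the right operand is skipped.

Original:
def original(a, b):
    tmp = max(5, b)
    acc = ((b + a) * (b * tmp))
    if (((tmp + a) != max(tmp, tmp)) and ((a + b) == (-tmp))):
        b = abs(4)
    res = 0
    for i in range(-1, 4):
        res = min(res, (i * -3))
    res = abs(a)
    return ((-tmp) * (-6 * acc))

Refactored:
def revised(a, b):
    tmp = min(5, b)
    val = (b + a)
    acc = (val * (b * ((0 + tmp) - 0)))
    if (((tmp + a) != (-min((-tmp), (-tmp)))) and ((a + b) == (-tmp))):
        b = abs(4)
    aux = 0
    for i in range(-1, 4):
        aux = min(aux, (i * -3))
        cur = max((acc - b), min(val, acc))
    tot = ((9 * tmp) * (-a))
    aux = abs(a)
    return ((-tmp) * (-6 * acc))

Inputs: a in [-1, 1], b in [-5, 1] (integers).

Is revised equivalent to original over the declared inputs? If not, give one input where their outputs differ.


Run the pair on a=-1, b=-4.
original: tmp := 5 | acc := 100 | (((tmp + a) != max(tmp, tmp)) and ((a + b) == (-tmp))): true | b := 4 | res := 0 | iter i=-1: | res := 0 | iter i=0: | res := 0 | iter i=1: | res := -3 | iter i=2: | res := -6 | iter i=3: | res := -9 | res := 1 | result 3000
revised: tmp := -4 | val := -5 | acc := -80 | (((tmp + a) != (-min((-tmp), (-tmp)))) and ((a + b) == (-tmp))): false | aux := 0 | iter i=-1: | aux := 0 | cur := -76 | iter i=0: | aux := 0 | cur := -76 | iter i=1: | aux := -3 | cur := -76 | iter i=2: | aux := -6 | cur := -76 | iter i=3: | aux := -9 | cur := -76 | tot := -36 | aux := 1 | result 1920
3000 != 1920, so the rewrite changes behavior.
verdict: not equivalent; witness: a=-1, b=-4


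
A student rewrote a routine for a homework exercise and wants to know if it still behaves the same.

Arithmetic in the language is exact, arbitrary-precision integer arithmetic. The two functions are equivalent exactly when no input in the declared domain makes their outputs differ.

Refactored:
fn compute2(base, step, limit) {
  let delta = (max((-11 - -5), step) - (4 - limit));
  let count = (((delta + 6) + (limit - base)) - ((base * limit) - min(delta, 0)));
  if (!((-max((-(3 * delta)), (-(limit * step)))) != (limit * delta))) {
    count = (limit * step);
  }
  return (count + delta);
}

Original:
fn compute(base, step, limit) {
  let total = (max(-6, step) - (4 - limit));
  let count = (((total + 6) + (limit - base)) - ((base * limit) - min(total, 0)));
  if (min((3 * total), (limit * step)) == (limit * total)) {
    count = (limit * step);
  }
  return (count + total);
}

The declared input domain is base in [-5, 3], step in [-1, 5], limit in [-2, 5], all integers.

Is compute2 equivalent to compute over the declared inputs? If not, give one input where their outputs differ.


Comparing the listings, the differences include: min/max/abs usage differs; boolean connective usage differs; constant usage differs; local variable names differ; comparison usage differs; arithmetic usage differs.
Spot check at base=-3, step=5, limit=3 — compute: total becomes 4; next count becomes 25; next (min((3 * total), (limit * step)) == (limit * total)) evaluates to true; next count becomes 15; next final value 19. compute2: delta becomes 4; next count becomes 25; next (!((-max((-(3 * delta)), (-(limit * step)))) != (limit * delta))) evaluates to true; next count becomes 15; next final value 19. Both give 19.
An exhaustive pass over the 504 declared inputs shows identical outputs.
verdict: equivalent


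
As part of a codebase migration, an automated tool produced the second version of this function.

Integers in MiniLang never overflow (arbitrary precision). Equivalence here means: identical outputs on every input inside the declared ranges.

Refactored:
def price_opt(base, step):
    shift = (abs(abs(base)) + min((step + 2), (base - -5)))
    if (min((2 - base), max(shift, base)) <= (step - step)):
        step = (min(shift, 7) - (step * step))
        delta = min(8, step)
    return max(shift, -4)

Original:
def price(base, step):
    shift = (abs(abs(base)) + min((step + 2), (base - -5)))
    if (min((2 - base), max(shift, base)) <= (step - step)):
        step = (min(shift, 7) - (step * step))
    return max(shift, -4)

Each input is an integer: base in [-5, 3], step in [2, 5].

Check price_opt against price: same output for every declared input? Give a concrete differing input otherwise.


Side by side, the visible changes include: constant usage differs; min/max/abs usage differs; statement counts differ; local variable names differ.
As a probe, take base=1, step=2: price runs shift becomes 5; next (min((2 - base), max(shift, base)) <= (step - step)) evaluates to false; next final value 5; price_opt runs shift becomes 5; next (min((2 - base), max(shift, base)) <= (step - step)) evaluates to false; next final value 5; both end at 5.
Across all 36 domain points the two functions coincide.
verdict: equivalent


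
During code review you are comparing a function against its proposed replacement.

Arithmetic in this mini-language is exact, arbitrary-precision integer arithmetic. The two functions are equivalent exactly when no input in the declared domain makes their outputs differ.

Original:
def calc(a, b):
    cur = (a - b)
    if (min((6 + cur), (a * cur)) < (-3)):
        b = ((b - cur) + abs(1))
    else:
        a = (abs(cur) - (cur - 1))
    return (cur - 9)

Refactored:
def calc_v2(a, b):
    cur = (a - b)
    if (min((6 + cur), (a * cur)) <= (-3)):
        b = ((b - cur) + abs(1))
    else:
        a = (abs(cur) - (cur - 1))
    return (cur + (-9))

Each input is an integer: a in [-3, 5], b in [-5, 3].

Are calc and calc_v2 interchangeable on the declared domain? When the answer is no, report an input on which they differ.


Although `(min((6 + cur), (a * cur)) < (-3))` became `(min((6 + cur), (a * cur)) <= (-3))`, no input in the stated domain can expose it.
Tracing a=2, b=-4: calc: cur=6, then (min((6 + cur), (a * cur)) < (-3)) is false, then a=1, then returns -3 | calc_v2: cur=6, then (min((6 + cur), (a * cur)) <= (-3)) is false, then a=1, then returns -3 — matching result -3.
Across all 81 domain points the two functions coincide.
verdict: equivalent


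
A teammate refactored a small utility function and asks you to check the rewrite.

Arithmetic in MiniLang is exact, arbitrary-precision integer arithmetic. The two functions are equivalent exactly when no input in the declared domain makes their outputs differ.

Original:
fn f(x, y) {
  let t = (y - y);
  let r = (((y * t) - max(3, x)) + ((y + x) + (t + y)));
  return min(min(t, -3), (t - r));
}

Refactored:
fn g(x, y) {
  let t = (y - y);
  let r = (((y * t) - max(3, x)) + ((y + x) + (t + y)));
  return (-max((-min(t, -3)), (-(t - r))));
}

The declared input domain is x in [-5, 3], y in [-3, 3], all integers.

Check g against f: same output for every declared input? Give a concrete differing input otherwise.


Equivalent — the differences include min/max/abs usage differs, yet no declared input distinguishes the two.
One worked example (x=-1, y=-1) — f: t=0, then r=-6, then returns -3; g: t=0, then r=-6, then returns -3; agreement on -3.
An exhaustive pass over the 63 declared inputs shows identical outputs.
verdict: equivalent


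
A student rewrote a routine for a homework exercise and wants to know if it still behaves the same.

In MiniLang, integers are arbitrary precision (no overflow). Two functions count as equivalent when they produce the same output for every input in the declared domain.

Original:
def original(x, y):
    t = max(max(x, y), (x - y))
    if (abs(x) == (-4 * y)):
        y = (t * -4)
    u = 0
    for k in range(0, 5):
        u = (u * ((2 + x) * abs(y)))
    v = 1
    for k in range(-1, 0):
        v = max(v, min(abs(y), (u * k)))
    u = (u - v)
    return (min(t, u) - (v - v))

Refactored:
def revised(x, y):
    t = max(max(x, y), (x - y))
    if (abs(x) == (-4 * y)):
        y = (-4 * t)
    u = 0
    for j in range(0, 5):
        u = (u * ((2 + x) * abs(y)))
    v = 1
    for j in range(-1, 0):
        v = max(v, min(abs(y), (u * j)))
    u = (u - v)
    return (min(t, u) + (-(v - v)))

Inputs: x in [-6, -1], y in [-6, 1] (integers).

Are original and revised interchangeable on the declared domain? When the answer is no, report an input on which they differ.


Behavior is preserved: although arithmetic usage differs, and local variable names differ, the outputs never diverge.
One worked example (x=-2, y=-2) — original: t=0, then (abs(x) == (-4 * y)) is false, then u=0, then (k=0), then u=0, then (k=1), then u=0, then (k=2), then u=0, then (k=3), then u=0, then (k=4), then u=0, then v=1, then (k=-1), then v=1, then u=-1, then returns -1; revised: t=0, then (abs(x) == (-4 * y)) is false, then u=0, then (j=0), then u=0, then (j=1), then u=0, then (j=2), then u=0, then (j=3), then u=0, then (j=4), then u=0, then v=1, then (j=-1), then v=1, then u=-1, then returns -1; agreement on -1.
Across all 48 domain points the two functions coincide.
verdict: equivalent


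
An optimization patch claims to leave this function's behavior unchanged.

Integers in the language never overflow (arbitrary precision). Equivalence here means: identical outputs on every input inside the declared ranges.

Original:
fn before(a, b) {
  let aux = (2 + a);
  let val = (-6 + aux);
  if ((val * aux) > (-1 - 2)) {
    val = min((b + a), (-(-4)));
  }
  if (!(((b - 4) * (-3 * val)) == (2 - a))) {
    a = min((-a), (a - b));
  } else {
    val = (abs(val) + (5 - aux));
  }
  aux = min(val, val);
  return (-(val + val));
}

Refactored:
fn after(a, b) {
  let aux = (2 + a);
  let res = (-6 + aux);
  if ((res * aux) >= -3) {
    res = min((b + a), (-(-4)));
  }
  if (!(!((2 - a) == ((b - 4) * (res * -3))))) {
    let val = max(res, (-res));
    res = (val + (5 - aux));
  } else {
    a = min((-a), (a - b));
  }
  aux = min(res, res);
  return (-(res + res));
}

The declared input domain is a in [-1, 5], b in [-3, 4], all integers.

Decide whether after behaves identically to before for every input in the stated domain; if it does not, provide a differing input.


Equivalent. The suspicious-looking change has no observable effect anywhere in the declared ranges.
Every one of the 56 inputs gives matching results.
Spot check at a=-1, b=-1 — before: aux becomes 1; next val becomes -5; next ((val * aux) > (-1 - 2)) evaluates to false; next (!(((b - 4) * (-3 * val)) == (2 - a))) evaluates to true; next a becomes 0; next aux becomes -5; next final value 10. after: aux becomes 1; next res becomes -5; next ((res * aux) >= -3) evaluates to false; next (!(!((2 - a) == ((b - 4) * (res * -3))))) evaluates to false; next a becomes 0; next aux becomes -5; next final value 10. Both give 10.
verdict: equivalent


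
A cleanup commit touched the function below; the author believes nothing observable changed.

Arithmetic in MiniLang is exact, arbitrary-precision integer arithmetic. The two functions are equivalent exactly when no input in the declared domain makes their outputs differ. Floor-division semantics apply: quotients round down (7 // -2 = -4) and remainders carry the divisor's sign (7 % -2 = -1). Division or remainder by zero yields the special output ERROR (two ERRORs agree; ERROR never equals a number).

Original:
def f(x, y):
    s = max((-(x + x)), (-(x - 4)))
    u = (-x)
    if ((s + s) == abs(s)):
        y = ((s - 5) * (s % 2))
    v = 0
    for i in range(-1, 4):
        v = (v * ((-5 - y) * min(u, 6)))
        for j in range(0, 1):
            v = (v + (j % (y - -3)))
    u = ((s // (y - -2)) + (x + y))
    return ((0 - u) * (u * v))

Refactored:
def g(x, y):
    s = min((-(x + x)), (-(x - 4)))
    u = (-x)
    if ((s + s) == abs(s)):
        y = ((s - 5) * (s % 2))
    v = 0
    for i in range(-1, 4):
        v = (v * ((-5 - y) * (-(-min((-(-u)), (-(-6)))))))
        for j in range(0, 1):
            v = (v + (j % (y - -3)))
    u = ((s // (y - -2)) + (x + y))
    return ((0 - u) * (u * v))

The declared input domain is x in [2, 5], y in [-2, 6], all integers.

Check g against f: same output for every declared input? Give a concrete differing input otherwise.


The rewrite breaks on x=4, y=-2, where the results are 0 and ERROR.
f: s = 0; u = -4; ((s + s) == abs(s)) -> true; y = 0; v = 0; [i=-1]; v = 0; [j=0]; v = 0; [i=0]; v = 0; [j=0]; v = 0; [i=1]; v = 0; [j=0]; v = 0; [i=2]; v = 0; [j=0]; v = 0; [i=3]; v = 0; [j=0]; v = 0; u = 4; return 0
g: s = -8; u = -4; ((s + s) == abs(s)) -> false; v = 0; [i=-1]; v = 0; [j=0]; v = 0; [i=0]; v = 0; [j=0]; v = 0; [i=1]; v = 0; [j=0]; v = 0; [i=2]; v = 0; [j=0]; v = 0; [i=3]; v = 0; [j=0]; v = 0; division by zero -> ERROR
verdict: not equivalent; witness: x=4, y=-2


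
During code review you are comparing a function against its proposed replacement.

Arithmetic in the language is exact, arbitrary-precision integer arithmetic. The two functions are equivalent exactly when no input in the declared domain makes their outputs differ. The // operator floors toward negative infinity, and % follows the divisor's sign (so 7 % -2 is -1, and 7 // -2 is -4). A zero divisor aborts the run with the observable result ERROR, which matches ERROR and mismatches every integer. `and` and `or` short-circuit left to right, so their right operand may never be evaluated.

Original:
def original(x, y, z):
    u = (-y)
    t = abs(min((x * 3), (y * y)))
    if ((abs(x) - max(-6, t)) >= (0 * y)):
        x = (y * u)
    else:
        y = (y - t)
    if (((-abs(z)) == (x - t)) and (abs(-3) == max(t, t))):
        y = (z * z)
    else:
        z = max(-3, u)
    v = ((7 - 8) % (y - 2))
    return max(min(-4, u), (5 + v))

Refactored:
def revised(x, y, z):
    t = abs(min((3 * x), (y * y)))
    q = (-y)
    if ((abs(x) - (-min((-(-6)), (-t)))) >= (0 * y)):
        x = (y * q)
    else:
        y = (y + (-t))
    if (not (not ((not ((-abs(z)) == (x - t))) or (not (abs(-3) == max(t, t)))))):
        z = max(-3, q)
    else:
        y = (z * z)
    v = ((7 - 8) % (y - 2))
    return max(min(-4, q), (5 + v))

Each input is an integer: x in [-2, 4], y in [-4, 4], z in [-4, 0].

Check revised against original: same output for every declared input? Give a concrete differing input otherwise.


The two are interchangeable: arithmetic usage differs, and min/max/abs usage differs, and local variable names differ, and boolean connective usage differs, and every declared input agrees.
As a probe, take x=-2, y=-1, z=-2: original runs u = 1; t = 6; ((abs(x) - max(-6, t)) >= (0 * y)) -> false; y = -7; (((-abs(z)) == (x - t)) and (abs(-3) == max(t, t))) -> false; z = 1; v = -1; return 4; revised runs t = 6; q = 1; ((abs(x) - (-min((-(-6)), (-t)))) >= (0 * y)) -> false; y = -7; (not (not ((not ((-abs(z)) == (x - t))) or (not (abs(-3) == max(t, t)))))) -> true; z = 1; v = -1; return 4; both end at 4.
Checked all 315 inputs in the declared domain: the outputs agree on every one.
verdict: equivalent


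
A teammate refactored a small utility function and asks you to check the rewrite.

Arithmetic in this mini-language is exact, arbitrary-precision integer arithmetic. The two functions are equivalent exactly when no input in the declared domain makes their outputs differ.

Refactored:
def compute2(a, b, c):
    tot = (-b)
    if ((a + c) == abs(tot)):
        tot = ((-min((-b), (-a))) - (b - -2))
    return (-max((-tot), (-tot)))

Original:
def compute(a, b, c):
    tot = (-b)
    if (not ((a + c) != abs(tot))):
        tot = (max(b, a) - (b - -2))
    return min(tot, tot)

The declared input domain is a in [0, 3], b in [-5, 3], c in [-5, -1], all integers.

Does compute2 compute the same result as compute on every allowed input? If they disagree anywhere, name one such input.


Side by side, the visible changes include: comparison usage differs; boolean connective usage differs.
Tracing a=2, b=1, c=-4: compute: tot = -1; (not ((a + c) != abs(tot))) -> false; return -1 | compute2: tot = -1; ((a + c) == abs(tot)) -> false; return -1 — matching result -1.
Checked all 180 inputs in the declared domain: the outputs agree on every one.
verdict: equivalent


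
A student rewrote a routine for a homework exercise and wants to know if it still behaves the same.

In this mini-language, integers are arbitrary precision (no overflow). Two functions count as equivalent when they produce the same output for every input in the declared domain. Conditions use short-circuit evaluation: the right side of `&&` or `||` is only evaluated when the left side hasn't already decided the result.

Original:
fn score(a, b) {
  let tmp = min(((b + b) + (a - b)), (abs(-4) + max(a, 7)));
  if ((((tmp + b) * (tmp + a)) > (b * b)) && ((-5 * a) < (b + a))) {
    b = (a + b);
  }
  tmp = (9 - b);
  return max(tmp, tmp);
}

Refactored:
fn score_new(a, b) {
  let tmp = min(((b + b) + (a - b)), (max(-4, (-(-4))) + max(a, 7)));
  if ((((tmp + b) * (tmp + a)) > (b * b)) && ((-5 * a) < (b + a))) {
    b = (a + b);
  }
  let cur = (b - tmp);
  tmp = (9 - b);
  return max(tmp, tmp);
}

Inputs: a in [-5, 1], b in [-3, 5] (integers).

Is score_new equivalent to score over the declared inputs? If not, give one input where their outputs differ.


Behavior is preserved: although min/max/abs usage differs; also arithmetic usage differs; also local variable names differ; also constant usage differs; also statement counts differ, the outputs never diverge.
One worked example (a=1, b=0) — score: tmp := 1 | ((((tmp + b) * (tmp + a)) > (b * b)) && ((-5 * a) < (b + a))): true | b := 1 | tmp := 8 | result 8; score_new: tmp := 1 | ((((tmp + b) * (tmp + a)) > (b * b)) && ((-5 * a) < (b + a))): true | b := 1 | cur := 0 | tmp := 8 | result 8; agreement on 8.
Across all 63 domain points the two functions coincide.
verdict: equivalent


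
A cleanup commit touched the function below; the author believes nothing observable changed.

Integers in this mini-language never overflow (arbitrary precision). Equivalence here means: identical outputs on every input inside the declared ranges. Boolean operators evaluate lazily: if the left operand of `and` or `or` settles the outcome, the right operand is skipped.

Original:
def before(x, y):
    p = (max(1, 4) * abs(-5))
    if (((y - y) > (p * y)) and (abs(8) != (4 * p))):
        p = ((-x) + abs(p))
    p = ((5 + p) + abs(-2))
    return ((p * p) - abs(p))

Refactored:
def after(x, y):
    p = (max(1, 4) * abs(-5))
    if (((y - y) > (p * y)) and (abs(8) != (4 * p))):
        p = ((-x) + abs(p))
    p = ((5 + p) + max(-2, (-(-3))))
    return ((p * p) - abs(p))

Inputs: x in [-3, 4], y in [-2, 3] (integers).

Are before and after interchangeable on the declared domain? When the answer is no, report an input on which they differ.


The rewrite breaks on x=-3, y=-2, where the results are 870 and 930.
before: p := 20 | (((y - y) > (p * y)) and (abs(8) != (4 * p))): true | p := 23 | p := 30 | result 870
after: p := 20 | (((y - y) > (p * y)) and (abs(8) != (4 * p))): true | p := 23 | p := 31 | result 930
verdict: not equivalent; witness: x=-3, y=-2


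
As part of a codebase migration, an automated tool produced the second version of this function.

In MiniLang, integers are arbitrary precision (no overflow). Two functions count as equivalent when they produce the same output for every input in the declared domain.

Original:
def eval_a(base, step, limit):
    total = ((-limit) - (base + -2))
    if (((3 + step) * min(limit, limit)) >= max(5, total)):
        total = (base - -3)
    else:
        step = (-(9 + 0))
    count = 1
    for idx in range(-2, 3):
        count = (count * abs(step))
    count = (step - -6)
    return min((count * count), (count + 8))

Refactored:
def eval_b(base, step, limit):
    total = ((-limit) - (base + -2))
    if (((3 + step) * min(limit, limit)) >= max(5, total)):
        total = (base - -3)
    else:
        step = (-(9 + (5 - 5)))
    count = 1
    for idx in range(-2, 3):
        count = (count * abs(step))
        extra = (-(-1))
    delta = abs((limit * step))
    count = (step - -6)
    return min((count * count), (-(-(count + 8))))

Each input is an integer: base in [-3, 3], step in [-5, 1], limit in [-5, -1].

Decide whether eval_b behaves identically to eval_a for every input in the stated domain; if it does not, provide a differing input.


Although constant usage differs; statement counts differ; arithmetic usage differs; min/max/abs usage differs; local variable names differ, 245/245 inputs agree.
verdict: equivalent


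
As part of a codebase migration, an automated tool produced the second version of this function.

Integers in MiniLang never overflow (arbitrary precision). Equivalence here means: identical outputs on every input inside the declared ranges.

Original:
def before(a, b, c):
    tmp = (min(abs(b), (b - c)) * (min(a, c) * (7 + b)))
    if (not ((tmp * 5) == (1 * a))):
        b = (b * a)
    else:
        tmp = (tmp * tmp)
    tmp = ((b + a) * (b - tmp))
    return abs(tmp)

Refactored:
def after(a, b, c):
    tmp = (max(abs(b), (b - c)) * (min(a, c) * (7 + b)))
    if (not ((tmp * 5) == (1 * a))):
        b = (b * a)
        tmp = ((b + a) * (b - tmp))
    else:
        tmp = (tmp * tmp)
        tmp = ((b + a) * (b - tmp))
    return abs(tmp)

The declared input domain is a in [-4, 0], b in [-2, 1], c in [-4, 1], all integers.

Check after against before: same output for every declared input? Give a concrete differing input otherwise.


On input a=-4, b=-2, c=-3, before returns 112 while after returns 192.
verdict: not equivalent; witness: a=-4, b=-2, c=-3


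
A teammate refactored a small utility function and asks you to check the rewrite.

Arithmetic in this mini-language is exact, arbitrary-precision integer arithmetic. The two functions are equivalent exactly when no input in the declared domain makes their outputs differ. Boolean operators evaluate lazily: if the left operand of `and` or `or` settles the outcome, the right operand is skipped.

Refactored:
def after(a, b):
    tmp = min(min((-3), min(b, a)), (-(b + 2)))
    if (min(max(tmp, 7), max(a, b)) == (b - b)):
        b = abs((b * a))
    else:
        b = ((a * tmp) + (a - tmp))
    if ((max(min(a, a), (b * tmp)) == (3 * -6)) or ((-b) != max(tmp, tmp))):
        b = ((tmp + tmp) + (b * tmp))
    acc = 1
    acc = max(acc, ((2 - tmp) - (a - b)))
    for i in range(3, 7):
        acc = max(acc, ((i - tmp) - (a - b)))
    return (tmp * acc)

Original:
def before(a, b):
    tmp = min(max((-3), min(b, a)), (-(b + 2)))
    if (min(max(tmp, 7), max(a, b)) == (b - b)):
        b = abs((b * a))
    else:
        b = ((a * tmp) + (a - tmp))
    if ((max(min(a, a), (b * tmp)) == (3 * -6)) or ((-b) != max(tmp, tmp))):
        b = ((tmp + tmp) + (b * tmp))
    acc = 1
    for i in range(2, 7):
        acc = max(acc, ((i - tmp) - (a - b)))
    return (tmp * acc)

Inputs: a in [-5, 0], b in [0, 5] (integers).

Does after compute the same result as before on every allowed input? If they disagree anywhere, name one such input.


a=-5, b=0 yields -24 from before but -30 from after.
verdict: not equivalent; witness: a=-5, b=0


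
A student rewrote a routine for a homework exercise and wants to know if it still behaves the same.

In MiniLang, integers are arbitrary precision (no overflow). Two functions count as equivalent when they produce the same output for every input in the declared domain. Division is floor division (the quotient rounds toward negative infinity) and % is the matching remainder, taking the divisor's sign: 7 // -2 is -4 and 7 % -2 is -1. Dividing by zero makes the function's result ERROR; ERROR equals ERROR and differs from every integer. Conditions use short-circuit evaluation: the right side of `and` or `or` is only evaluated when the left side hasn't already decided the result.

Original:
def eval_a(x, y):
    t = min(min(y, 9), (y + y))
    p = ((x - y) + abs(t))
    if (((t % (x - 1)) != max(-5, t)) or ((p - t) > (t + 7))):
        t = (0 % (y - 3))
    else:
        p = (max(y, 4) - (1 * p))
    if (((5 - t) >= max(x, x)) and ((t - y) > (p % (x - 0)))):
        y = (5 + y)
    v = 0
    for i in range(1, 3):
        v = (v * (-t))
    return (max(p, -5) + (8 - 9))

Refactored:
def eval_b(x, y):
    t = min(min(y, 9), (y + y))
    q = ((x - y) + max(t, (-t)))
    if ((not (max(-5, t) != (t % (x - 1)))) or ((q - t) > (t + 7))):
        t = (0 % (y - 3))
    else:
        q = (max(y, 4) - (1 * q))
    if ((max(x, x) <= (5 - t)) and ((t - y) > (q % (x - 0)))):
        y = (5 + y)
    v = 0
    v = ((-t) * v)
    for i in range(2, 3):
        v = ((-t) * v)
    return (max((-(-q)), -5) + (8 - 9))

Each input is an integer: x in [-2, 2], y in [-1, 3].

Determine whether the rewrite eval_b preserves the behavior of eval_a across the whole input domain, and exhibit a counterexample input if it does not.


Consider the input x=-2, y=-1.
eval_a: t becomes -2; next p becomes 1; next (((t % (x - 1)) != max(-5, t)) or ((p - t) > (t + 7))) evaluates to false; next p becomes 3; next (((5 - t) >= max(x, x)) and ((t - y) > (p % (x - 0)))) evaluates to false; next v becomes 0; next at i=1:; next v becomes 0; next at i=2:; next v becomes 0; next final value 2
eval_b: t becomes -2; next q becomes 1; next ((not (max(-5, t) != (t % (x - 1)))) or ((q - t) > (t + 7))) evaluates to true; next t becomes 0; next ((max(x, x) <= (5 - t)) and ((t - y) > (q % (x - 0)))) evaluates to true; next y becomes 4; next v becomes 0; next v becomes 0; next at i=2:; next v becomes 0; next final value 0
2 against 0: the behavior changed.
verdict: not equivalent; witness: x=-2, y=-1


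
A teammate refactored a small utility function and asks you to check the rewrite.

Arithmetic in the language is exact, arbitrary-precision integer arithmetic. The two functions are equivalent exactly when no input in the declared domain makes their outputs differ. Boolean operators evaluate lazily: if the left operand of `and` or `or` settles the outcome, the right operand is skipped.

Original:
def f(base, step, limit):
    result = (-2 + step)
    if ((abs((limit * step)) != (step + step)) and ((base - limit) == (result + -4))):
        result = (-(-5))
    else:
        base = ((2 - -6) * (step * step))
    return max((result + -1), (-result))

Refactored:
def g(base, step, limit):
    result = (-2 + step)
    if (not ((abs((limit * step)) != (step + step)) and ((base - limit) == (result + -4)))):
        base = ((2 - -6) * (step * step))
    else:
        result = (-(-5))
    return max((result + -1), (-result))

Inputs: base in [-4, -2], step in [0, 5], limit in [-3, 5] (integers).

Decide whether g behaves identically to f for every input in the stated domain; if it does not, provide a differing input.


The two versions differ — the changes include boolean connective usage differs.
One worked example (base=-4, step=3, limit=-1) — f: result=1, then ((abs((limit * step)) != (step + step)) and ((base - limit) == (result + -4))) is true, then result=5, then returns 4; g: result=1, then (not ((abs((limit * step)) != (step + step)) and ((base - limit) == (result + -4)))) is false, then result=5, then returns 4; agreement on 4.
Every one of the 162 inputs gives matching results.
verdict: equivalent


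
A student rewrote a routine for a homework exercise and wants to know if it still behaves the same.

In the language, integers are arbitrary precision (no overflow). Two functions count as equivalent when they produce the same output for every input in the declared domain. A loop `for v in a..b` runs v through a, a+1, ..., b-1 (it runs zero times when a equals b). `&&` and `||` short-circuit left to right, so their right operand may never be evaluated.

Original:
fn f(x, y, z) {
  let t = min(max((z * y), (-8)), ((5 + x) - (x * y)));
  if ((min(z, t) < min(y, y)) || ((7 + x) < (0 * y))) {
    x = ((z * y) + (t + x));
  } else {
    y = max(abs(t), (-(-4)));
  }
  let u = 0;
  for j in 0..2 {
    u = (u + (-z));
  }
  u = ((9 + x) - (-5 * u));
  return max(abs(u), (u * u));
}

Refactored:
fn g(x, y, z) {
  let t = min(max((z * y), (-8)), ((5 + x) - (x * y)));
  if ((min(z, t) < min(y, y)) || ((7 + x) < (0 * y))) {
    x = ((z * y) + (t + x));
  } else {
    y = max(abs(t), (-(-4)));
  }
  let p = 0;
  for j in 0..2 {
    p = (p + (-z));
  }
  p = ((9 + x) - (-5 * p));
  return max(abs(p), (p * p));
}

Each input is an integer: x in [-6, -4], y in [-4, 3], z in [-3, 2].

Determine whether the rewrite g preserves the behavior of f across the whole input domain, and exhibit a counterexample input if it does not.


Side by side, the visible changes include: local variable names differ.
One worked example (x=-6, y=1, z=1) — f: t := 1 | ((min(z, t) < min(y, y)) || ((7 + x) < (0 * y))): false | y := 4 | u := 0 | iter j=0: | u := -1 | iter j=1: | u := -2 | u := -7 | result 49; g: t := 1 | ((min(z, t) < min(y, y)) || ((7 + x) < (0 * y))): false | y := 4 | p := 0 | iter j=0: | p := -1 | iter j=1: | p := -2 | p := -7 | result 49; agreement on 49.
Every one of the 144 inputs gives matching results.
verdict: equivalent


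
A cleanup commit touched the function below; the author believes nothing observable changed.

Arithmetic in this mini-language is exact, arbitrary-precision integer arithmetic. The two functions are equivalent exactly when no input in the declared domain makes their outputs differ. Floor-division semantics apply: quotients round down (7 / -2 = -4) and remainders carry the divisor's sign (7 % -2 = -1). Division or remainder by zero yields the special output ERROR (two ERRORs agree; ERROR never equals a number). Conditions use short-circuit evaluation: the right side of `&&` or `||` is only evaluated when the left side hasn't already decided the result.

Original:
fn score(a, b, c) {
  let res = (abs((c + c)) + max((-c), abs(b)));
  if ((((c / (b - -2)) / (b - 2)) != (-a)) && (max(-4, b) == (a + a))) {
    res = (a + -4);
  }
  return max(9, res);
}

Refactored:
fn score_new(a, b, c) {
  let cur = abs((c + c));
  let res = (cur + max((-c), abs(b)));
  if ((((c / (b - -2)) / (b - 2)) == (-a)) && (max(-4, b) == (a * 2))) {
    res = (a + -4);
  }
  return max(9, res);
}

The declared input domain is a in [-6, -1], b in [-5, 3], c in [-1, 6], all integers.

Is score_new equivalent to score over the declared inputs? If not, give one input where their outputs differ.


There is a counterexample at a=-2, b=-5, c=3: 9 on one side, 11 on the other.
score: res becomes 11; next ((((c / (b - -2)) / (b - 2)) != (-a)) && (max(-4, b) == (a + a))) evaluates to true; next res becomes -6; next final value 9
score_new: cur becomes 6; next res becomes 11; next ((((c / (b - -2)) / (b - 2)) == (-a)) && (max(-4, b) == (a * 2))) evaluates to false; next final value 11
verdict: not equivalent; witness: a=-2, b=-5, c=3


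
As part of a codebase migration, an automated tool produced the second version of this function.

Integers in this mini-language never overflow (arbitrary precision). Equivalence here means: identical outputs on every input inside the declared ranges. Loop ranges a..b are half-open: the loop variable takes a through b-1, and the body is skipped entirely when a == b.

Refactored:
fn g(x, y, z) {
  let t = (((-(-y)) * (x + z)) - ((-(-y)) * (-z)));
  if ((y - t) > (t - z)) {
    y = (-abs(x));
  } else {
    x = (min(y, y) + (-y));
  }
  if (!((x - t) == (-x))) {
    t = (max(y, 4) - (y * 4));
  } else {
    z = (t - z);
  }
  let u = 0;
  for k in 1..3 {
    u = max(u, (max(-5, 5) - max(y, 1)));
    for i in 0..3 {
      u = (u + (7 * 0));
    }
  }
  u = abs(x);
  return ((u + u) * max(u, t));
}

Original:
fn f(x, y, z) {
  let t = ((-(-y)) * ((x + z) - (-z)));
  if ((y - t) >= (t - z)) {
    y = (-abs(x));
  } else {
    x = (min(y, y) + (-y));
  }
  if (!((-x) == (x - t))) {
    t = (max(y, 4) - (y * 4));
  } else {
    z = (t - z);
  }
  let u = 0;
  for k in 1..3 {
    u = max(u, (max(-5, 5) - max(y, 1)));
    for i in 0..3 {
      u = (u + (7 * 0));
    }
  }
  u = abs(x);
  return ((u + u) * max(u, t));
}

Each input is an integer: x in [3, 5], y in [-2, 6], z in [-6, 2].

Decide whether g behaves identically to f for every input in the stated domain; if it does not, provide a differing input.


Not equivalent: x=3, y=-1, z=-1 separates them (96 vs 0).
f: t becomes -1; next ((y - t) >= (t - z)) evaluates to true; next y becomes -3; next (!((-x) == (x - t))) evaluates to true; next t becomes 16; next u becomes 0; next at k=1:; next u becomes 4; next at i=0:; next u becomes 4; next at i=1:; next u becomes 4; next at i=2:; next u becomes 4; next at k=2:; next u becomes 4; next at i=0:; next u becomes 4; next at i=1:; next u becomes 4; next at i=2:; next u becomes 4; next u becomes 3; next final value 96
g: t becomes -1; next ((y - t) > (t - z)) evaluates to false; next x becomes 0; next (!((x - t) == (-x))) evaluates to true; next t becomes 8; next u becomes 0; next at k=1:; next u becomes 4; next at i=0:; next u becomes 4; next at i=1:; next u becomes 4; next at i=2:; next u becomes 4; next at k=2:; next u becomes 4; next at i=0:; next u becomes 4; next at i=1:; next u becomes 4; next at i=2:; next u becomes 4; next u becomes 0; next final value 0
verdict: not equivalent; witness: x=3, y=-1, z=-1
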